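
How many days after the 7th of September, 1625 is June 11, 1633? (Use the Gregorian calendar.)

2834

Sep 7, 1625 → Sep 7, 1626: 365 days.
Sep 7, 1626 → Sep 7, 1627: 365 days.
Sep 7, 1627 → Sep 7, 1628: 366 days (Feb 29, 1628 is in that span).
Sep 7, 1628 → Sep 7, 1629: 365 days.
Sep 7, 1629 → Sep 7, 1630: 365 days.
Sep 7, 1630 → Sep 7, 1631: 365 days.
Sep 7, 1631 → Sep 7, 1632: 366 days (Feb 29, 1632 is in that span).
Sep 7, 1632 → Oct 7, 1632: 30 days (September has 30).
Oct 7, 1632 → Nov 7, 1632: 31 days (October has 31).
Nov 7, 1632 → Dec 7, 1632: 30 days (November has 30).
Dec 7, 1632 → Jan 7, 1633: 31 days (December has 31).
Jan 7, 1633 → Feb 7, 1633: 31 days (January has 31).
Feb 7, 1633 → Mar 7, 1633: 28 days (February has 28).
Mar 7, 1633 → Apr 7, 1633: 31 days (March has 31).
Apr 7, 1633 → May 7, 1633: 30 days (April has 30).
May 7, 1633 → Jun 7, 1633: 31 days (May has 31).
Jun 7, 1633 → Jun 11, 1633: 4 days.
Total: 2834 days.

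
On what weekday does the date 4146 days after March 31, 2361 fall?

Sunday

Mar 31, 2361 is a Friday.
4146 mod 7 = 2, so 4146 days after a Friday is Friday + 2 = Sunday.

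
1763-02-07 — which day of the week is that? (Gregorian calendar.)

Monday

Doomsday rule: the anchor day for the 1700s is Sunday. For year 63: 63÷12 = 5 r 3, and 3÷4 = 0, so 5+3+0 = 8.
Sunday + 8 ≡ Monday — that's 1763's doomsday.
In February the doomsday date is Feb 28 (1763 is not a leap year).
Feb 7 is 21 days before Feb 28; 21 mod 7 = 0, so Monday − 0 = Monday.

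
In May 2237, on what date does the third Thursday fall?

May 1, 2237 is a Monday.
The first Thursday is therefore May 4 (3 days later).
The third Thursday is 4 + 2×7 = May 18.

May 18, 2237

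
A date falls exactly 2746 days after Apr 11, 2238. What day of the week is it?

Apr 11, 2238 is a Wednesday.
2746 mod 7 = 2, so 2746 days after a Wednesday is Wednesday + 2 = Friday.

Friday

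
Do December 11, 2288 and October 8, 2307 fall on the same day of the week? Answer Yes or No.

From Dec 11, 2288 to Oct 8, 2307 is 6874 days.
6874 mod 7 = 0, so they are the same weekday.
(Dec 11, 2288 is a Tuesday; Oct 8, 2307 is a Tuesday.)

Yes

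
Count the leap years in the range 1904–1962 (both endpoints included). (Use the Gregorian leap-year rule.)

15

Multiples of 4 in [1904,1962]: 15.
Of those, multiples of 100: 0 (not leap unless ÷400).
Multiples of 400: 0.
Leap years = 15 − 0 + 0 = 15.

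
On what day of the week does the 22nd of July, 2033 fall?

Friday

Doomsday rule: the anchor day for the 2000s is Tuesday. For year 33: 33÷12 = 2 r 9, and 9÷4 = 2, so 2+9+2 = 13.
Tuesday + 13 ≡ Monday — that's 2033's doomsday.
In July the doomsday date is Jul 11.
Jul 22 is 11 days after Jul 11; 11 mod 7 = 4, so Monday + 4 = Friday.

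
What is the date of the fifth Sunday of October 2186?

October 1, 2186 is a Sunday.
The first Sunday is therefore October 1 (same day).
The fifth Sunday is 1 + 4×7 = October 29.

October 29, 2186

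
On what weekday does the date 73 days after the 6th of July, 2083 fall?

Friday

First find the weekday of Jul 6, 2083. Doomsday rule: the anchor day for the 2000s is Tuesday. For year 83: 83÷12 = 6 r 11, and 11÷4 = 2, so 6+11+2 = 19.
Tuesday + 19 ≡ Sunday — that's 2083's doomsday.
In July the doomsday date is Jul 11.
Jul 6 is 5 days before Jul 11; 5 mod 7 = 5, so Sunday − 5 = Tuesday.
73 mod 7 = 3, so 73 days after a Tuesday is Tuesday + 3 = Friday.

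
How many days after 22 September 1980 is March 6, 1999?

6739

Sep 22, 1980 → Sep 22, 1981: 365 days.
Sep 22, 1981 → Sep 22, 1982: 365 days.
Sep 22, 1982 → Sep 22, 1983: 365 days.
Sep 22, 1983 → Sep 22, 1984: 366 days (Feb 29, 1984 is in that span).
Sep 22, 1984 → Sep 22, 1985: 365 days.
Sep 22, 1985 → Sep 22, 1986: 365 days.
Sep 22, 1986 → Sep 22, 1987: 365 days.
Sep 22, 1987 → Sep 22, 1988: 366 days (Feb 29, 1988 is in that span).
Sep 22, 1988 → Sep 22, 1989: 365 days.
Sep 22, 1989 → Sep 22, 1990: 365 days.
Sep 22, 1990 → Sep 22, 1991: 365 days.
Sep 22, 1991 → Sep 22, 1992: 366 days (Feb 29, 1992 is in that span).
Sep 22, 1992 → Sep 22, 1993: 365 days.
Sep 22, 1993 → Sep 22, 1994: 365 days.
Sep 22, 1994 → Sep 22, 1995: 365 days.
Sep 22, 1995 → Sep 22, 1996: 366 days (Feb 29, 1996 is in that span).
Sep 22, 1996 → Sep 22, 1997: 365 days.
Sep 22, 1997 → Sep 22, 1998: 365 days.
Sep 22, 1998 → Oct 22, 1998: 30 days (September has 30).
Oct 22, 1998 → Nov 22, 1998: 31 days (October has 31).
Nov 22, 1998 → Dec 22, 1998: 30 days (November has 30).
Dec 22, 1998 → Jan 22, 1999: 31 days (December has 31).
Jan 22, 1999 → Feb 22, 1999: 31 days (January has 31).
Feb 22, 1999 → Mar 6, 1999: 12 days.
Total: 6739 days.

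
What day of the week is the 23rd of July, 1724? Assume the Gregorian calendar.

Sunday

Doomsday rule: the anchor day for the 1700s is Sunday. For year 24: 24÷12 = 2 r 0, and 0÷4 = 0, so 2+0+0 = 2.
Sunday + 2 ≡ Tuesday — that's 1724's doomsday.
In July the doomsday date is Jul 11.
Jul 23 is 12 days after Jul 11; 12 mod 7 = 5, so Tuesday + 5 = Sunday.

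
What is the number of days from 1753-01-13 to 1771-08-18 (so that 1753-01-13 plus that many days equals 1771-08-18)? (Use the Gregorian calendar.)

6791

Jan 13, 1753 → Jan 13, 1754: 365 days.
Jan 13, 1754 → Jan 13, 1755: 365 days.
Jan 13, 1755 → Jan 13, 1756: 365 days.
Jan 13, 1756 → Jan 13, 1757: 366 days (Feb 29, 1756 is in that span).
Jan 13, 1757 → Jan 13, 1758: 365 days.
Jan 13, 1758 → Jan 13, 1759: 365 days.
Jan 13, 1759 → Jan 13, 1760: 365 days.
Jan 13, 1760 → Jan 13, 1761: 366 days (Feb 29, 1760 is in that span).
Jan 13, 1761 → Jan 13, 1762: 365 days.
Jan 13, 1762 → Jan 13, 1763: 365 days.
Jan 13, 1763 → Jan 13, 1764: 365 days.
Jan 13, 1764 → Jan 13, 1765: 366 days (Feb 29, 1764 is in that span).
Jan 13, 1765 → Jan 13, 1766: 365 days.
Jan 13, 1766 → Jan 13, 1767: 365 days.
Jan 13, 1767 → Jan 13, 1768: 365 days.
Jan 13, 1768 → Jan 13, 1769: 366 days (Feb 29, 1768 is in that span).
Jan 13, 1769 → Jan 13, 1770: 365 days.
Jan 13, 1770 → Jan 13, 1771: 365 days.
Jan 13, 1771 → Feb 13, 1771: 31 days (January has 31).
Feb 13, 1771 → Mar 13, 1771: 28 days (February has 28).
Mar 13, 1771 → Apr 13, 1771: 31 days (March has 31).
Apr 13, 1771 → May 13, 1771: 30 days (April has 30).
May 13, 1771 → Jun 13, 1771: 31 days (May has 31).
Jun 13, 1771 → Jul 13, 1771: 30 days (June has 30).
Jul 13, 1771 → Aug 13, 1771: 31 days (July has 31).
Aug 13, 1771 → Aug 18, 1771: 5 days.
Total: 6791 days.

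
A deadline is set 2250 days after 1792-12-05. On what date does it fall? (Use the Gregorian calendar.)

+365 (one year) → Dec 5, 1793 (1885 left).
+365 (one year) → Dec 5, 1794 (1520 left).
+365 (one year) → Dec 5, 1795 (1155 left).
+366 (one year; includes Feb 29, 1796) → Dec 5, 1796 (789 left).
+365 (one year) → Dec 5, 1797 (424 left).
+365 (one year) → Dec 5, 1798 (59 left).
Dec has 31 days: +27 → Jan 1, 1799 (32 left).
Jan has 31 days: +31 → Feb 1, 1799 (1 left).
+1 → Feb 2, 1799.

February 2, 1799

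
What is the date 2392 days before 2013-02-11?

−366 (one year; includes Feb 29, 2012) → Feb 11, 2012 (2026 left).
−365 (one year) → Feb 11, 2011 (1661 left).
−365 (one year) → Feb 11, 2010 (1296 left).
−365 (one year) → Feb 11, 2009 (931 left).
−366 (one year; includes Feb 29, 2008) → Feb 11, 2008 (565 left).
−365 (one year) → Feb 11, 2007 (200 left).
−11 → Jan 31, 2007 (end of Jan, 31 days; 189 left).
−31 → Dec 31, 2006 (end of Dec, 31 days; 158 left).
−31 → Nov 30, 2006 (end of Nov, 30 days; 127 left).
−30 → Oct 31, 2006 (end of Oct, 31 days; 97 left).
−31 → Sep 30, 2006 (end of Sep, 30 days; 66 left).
−30 → Aug 31, 2006 (end of Aug, 31 days; 36 left).
−31 → Jul 31, 2006 (end of Jul, 31 days; 5 left).
−5 → Jul 26, 2006.

July 26, 2006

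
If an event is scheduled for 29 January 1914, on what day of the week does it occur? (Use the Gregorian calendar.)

Thursday

Doomsday rule: the anchor day for the 1900s is Wednesday. For year 14: 14÷12 = 1 r 2, and 2÷4 = 0, so 1+2+0 = 3.
Wednesday + 3 ≡ Saturday — that's 1914's doomsday.
In January the doomsday date is Jan 3 (1914 is not a leap year).
Jan 29 is 26 days after Jan 3; 26 mod 7 = 5, so Saturday + 5 = Thursday.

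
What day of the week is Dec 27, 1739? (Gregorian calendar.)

Doomsday rule: the anchor day for the 1700s is Sunday. For year 39: 39÷12 = 3 r 3, and 3÷4 = 0, so 3+3+0 = 6.
Sunday + 6 ≡ Saturday — that's 1739's doomsday.
In December the doomsday date is Dec 12.
Dec 27 is 15 days after Dec 12; 15 mod 7 = 1, so Saturday + 1 = Sunday.

Sunday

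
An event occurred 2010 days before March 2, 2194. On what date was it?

August 30, 2188

−365 (one year) → Mar 2, 2193 (1645 left).
−365 (one year) → Mar 2, 2192 (1280 left).
−366 (one year; includes Feb 29, 2192) → Mar 2, 2191 (914 left).
−365 (one year) → Mar 2, 2190 (549 left).
−365 (one year) → Mar 2, 2189 (184 left).
−2 → Feb 28, 2189 (end of Feb, 28 days; 182 left).
−28 → Jan 31, 2189 (end of Jan, 31 days; 154 left).
−31 → Dec 31, 2188 (end of Dec, 31 days; 123 left).
−31 → Nov 30, 2188 (end of Nov, 30 days; 92 left).
−30 → Oct 31, 2188 (end of Oct, 31 days; 62 left).
−31 → Sep 30, 2188 (end of Sep, 30 days; 31 left).
−30 → Aug 31, 2188 (end of Aug, 31 days; 1 left).
−1 → Aug 30, 2188.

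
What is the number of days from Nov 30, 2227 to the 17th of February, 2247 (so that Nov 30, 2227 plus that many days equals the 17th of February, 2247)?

7019

Nov 30, 2227 → Nov 30, 2228: 366 days (Feb 29, 2228 is in that span).
Nov 30, 2228 → Nov 30, 2229: 365 days.
Nov 30, 2229 → Nov 30, 2230: 365 days.
Nov 30, 2230 → Nov 30, 2231: 365 days.
Nov 30, 2231 → Nov 30, 2232: 366 days (Feb 29, 2232 is in that span).
Nov 30, 2232 → Nov 30, 2233: 365 days.
Nov 30, 2233 → Nov 30, 2234: 365 days.
Nov 30, 2234 → Nov 30, 2235: 365 days.
Nov 30, 2235 → Nov 30, 2236: 366 days (Feb 29, 2236 is in that span).
Nov 30, 2236 → Nov 30, 2237: 365 days.
Nov 30, 2237 → Nov 30, 2238: 365 days.
Nov 30, 2238 → Nov 30, 2239: 365 days.
Nov 30, 2239 → Nov 30, 2240: 366 days (Feb 29, 2240 is in that span).
Nov 30, 2240 → Nov 30, 2241: 365 days.
Nov 30, 2241 → Nov 30, 2242: 365 days.
Nov 30, 2242 → Nov 30, 2243: 365 days.
Nov 30, 2243 → Nov 30, 2244: 366 days (Feb 29, 2244 is in that span).
Nov 30, 2244 → Nov 30, 2245: 365 days.
Nov 30, 2245 → Nov 30, 2246: 365 days.
Nov 30, 2246 → Dec 30, 2246: 30 days (November has 30).
Dec 30, 2246 → Jan 30, 2247: 31 days (December has 31).
Jan 30, 2247 → Feb 17, 2247: 18 days.
Total: 7019 days.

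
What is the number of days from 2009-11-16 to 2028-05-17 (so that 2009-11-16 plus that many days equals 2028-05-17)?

Nov 16, 2009 → Nov 16, 2010: 365 days.
Nov 16, 2010 → Nov 16, 2011: 365 days.
Nov 16, 2011 → Nov 16, 2012: 366 days (Feb 29, 2012 is in that span).
Nov 16, 2012 → Nov 16, 2013: 365 days.
Nov 16, 2013 → Nov 16, 2014: 365 days.
Nov 16, 2014 → Nov 16, 2015: 365 days.
Nov 16, 2015 → Nov 16, 2016: 366 days (Feb 29, 2016 is in that span).
Nov 16, 2016 → Nov 16, 2017: 365 days.
Nov 16, 2017 → Nov 16, 2018: 365 days.
Nov 16, 2018 → Nov 16, 2019: 365 days.
Nov 16, 2019 → Nov 16, 2020: 366 days (Feb 29, 2020 is in that span).
Nov 16, 2020 → Nov 16, 2021: 365 days.
Nov 16, 2021 → Nov 16, 2022: 365 days.
Nov 16, 2022 → Nov 16, 2023: 365 days.
Nov 16, 2023 → Nov 16, 2024: 366 days (Feb 29, 2024 is in that span).
Nov 16, 2024 → Nov 16, 2025: 365 days.
Nov 16, 2025 → Nov 16, 2026: 365 days.
Nov 16, 2026 → Nov 16, 2027: 365 days.
Nov 16, 2027 → Dec 16, 2027: 30 days (November has 30).
Dec 16, 2027 → Jan 16, 2028: 31 days (December has 31).
Jan 16, 2028 → Feb 16, 2028: 31 days (January has 31).
Feb 16, 2028 → Mar 16, 2028: 29 days (February has 29).
Mar 16, 2028 → Apr 16, 2028: 31 days (March has 31).
Apr 16, 2028 → May 16, 2028: 30 days (April has 30).
May 16, 2028 → May 17, 2028: 1 days.
Total: 6757 days.

6757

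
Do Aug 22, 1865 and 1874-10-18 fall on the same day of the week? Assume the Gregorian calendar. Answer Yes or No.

No

From Aug 22, 1865 to Oct 18, 1874 is 3344 days.
3344 mod 7 = 5, so they are different weekdays.
(Aug 22, 1865 is a Tuesday; Oct 18, 1874 is a Sunday.)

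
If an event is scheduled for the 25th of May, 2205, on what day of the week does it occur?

Doomsday rule: the anchor day for the 2200s is Friday. For year 05: 5÷12 = 0 r 5, and 5÷4 = 1, so 0+5+1 = 6.
Friday + 6 ≡ Thursday — that's 2205's doomsday.
In May the doomsday date is May 9.
May 25 is 16 days after May 9; 16 mod 7 = 2, so Thursday + 2 = Saturday.

Saturday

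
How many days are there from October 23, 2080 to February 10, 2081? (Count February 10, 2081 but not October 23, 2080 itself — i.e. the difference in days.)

Oct 23, 2080 → Nov 23, 2080: 31 days (October has 31).
Nov 23, 2080 → Dec 23, 2080: 30 days (November has 30).
Dec 23, 2080 → Jan 23, 2081: 31 days (December has 31).
Jan 23, 2081 → Feb 10, 2081: 18 days.
Total: 110 days.

110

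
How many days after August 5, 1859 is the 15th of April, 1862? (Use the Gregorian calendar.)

984

Aug 5, 1859 → Aug 5, 1860: 366 days (Feb 29, 1860 is in that span).
Aug 5, 1860 → Aug 5, 1861: 365 days.
Aug 5, 1861 → Sep 5, 1861: 31 days (August has 31).
Sep 5, 1861 → Oct 5, 1861: 30 days (September has 30).
Oct 5, 1861 → Nov 5, 1861: 31 days (October has 31).
Nov 5, 1861 → Dec 5, 1861: 30 days (November has 30).
Dec 5, 1861 → Jan 5, 1862: 31 days (December has 31).
Jan 5, 1862 → Feb 5, 1862: 31 days (January has 31).
Feb 5, 1862 → Mar 5, 1862: 28 days (February has 28).
Mar 5, 1862 → Apr 5, 1862: 31 days (March has 31).
Apr 5, 1862 → Apr 15, 1862: 10 days.
Total: 984 days.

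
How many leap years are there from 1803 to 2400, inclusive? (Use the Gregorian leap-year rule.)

146

Multiples of 4 in [1803,2400]: 150.
Of those, multiples of 100: 6 (not leap unless ÷400).
Multiples of 400: 2.
Leap years = 150 − 6 + 2 = 146.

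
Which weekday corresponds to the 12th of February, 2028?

Saturday

Doomsday rule: the anchor day for the 2000s is Tuesday. For year 28: 28÷12 = 2 r 4, and 4÷4 = 1, so 2+4+1 = 7.
Tuesday + 7 ≡ Tuesday — that's 2028's doomsday.
In February the doomsday date is Feb 29 (2028 is a leap year (divisible by 4)).
Feb 12 is 17 days before Feb 29; 17 mod 7 = 3, so Tuesday − 3 = Saturday.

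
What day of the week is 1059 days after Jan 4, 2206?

Monday

Jan 4, 2206 is a Saturday.
1059 mod 7 = 2, so 1059 days after a Saturday is Saturday + 2 = Monday.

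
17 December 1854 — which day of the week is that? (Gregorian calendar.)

Doomsday rule: the anchor day for the 1800s is Friday. For year 54: 54÷12 = 4 r 6, and 6÷4 = 1, so 4+6+1 = 11.
Friday + 11 ≡ Tuesday — that's 1854's doomsday.
In December the doomsday date is Dec 12.
Dec 17 is 5 days after Dec 12; 5 mod 7 = 5, so Tuesday + 5 = Sunday.

Sunday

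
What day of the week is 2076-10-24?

Saturday

Doomsday rule: the anchor day for the 2000s is Tuesday. For year 76: 76÷12 = 6 r 4, and 4÷4 = 1, so 6+4+1 = 11.
Tuesday + 11 ≡ Saturday — that's 2076's doomsday.
In October the doomsday date is Oct 10.
Oct 24 is 14 days after Oct 10; 14 mod 7 = 0, so Saturday + 0 = Saturday.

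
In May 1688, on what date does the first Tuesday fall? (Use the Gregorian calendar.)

May 4, 1688

May 1, 1688 is a Saturday.
The first Tuesday is therefore May 4 (3 days later).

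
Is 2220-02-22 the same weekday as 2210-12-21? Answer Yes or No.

No

From Dec 21, 2210 to Feb 22, 2220 is 3350 days.
3350 mod 7 = 4, so they are different weekdays.
(Dec 21, 2210 is a Friday; Feb 22, 2220 is a Tuesday.)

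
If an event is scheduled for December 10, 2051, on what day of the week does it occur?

Sunday

Doomsday rule: the anchor day for the 2000s is Tuesday. For year 51: 51÷12 = 4 r 3, and 3÷4 = 0, so 4+3+0 = 7.
Tuesday + 7 ≡ Tuesday — that's 2051's doomsday.
In December the doomsday date is Dec 12.
Dec 10 is 2 days before Dec 12; 2 mod 7 = 2, so Tuesday − 2 = Sunday.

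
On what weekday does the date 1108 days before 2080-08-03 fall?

Thursday

Aug 3, 2080 is a Saturday.
1108 mod 7 = 2, so 1108 days before a Saturday is Saturday − 2 = Thursday.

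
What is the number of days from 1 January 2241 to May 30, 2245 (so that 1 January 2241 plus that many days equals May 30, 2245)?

1610

Jan 1, 2241 → Jan 1, 2242: 365 days.
Jan 1, 2242 → Jan 1, 2243: 365 days.
Jan 1, 2243 → Jan 1, 2244: 365 days.
Jan 1, 2244 → Jan 1, 2245: 366 days (Feb 29, 2244 is in that span).
Jan 1, 2245 → Feb 1, 2245: 31 days (January has 31).
Feb 1, 2245 → Mar 1, 2245: 28 days (February has 28).
Mar 1, 2245 → Apr 1, 2245: 31 days (March has 31).
Apr 1, 2245 → May 1, 2245: 30 days (April has 30).
May 1, 2245 → May 30, 2245: 29 days.
Total: 1610 days.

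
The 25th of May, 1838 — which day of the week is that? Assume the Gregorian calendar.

Friday

Doomsday rule: the anchor day for the 1800s is Friday. For year 38: 38÷12 = 3 r 2, and 2÷4 = 0, so 3+2+0 = 5.
Friday + 5 ≡ Wednesday — that's 1838's doomsday.
In May the doomsday date is May 9.
May 25 is 16 days after May 9; 16 mod 7 = 2, so Wednesday + 2 = Friday.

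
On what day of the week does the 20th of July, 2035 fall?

January 1, 2035 is a Monday.
Jan 1, 2035 → Feb 1, 2035: 31 days (January has 31).
Feb 1, 2035 → Mar 1, 2035: 28 days (February has 28).
Mar 1, 2035 → Apr 1, 2035: 31 days (March has 31).
Apr 1, 2035 → May 1, 2035: 30 days (April has 30).
May 1, 2035 → Jun 1, 2035: 31 days (May has 31).
Jun 1, 2035 → Jul 1, 2035: 30 days (June has 30).
Jul 1, 2035 → Jul 20, 2035: 19 days.
Total: 200 days.
200 mod 7 = 4, so Monday + 4 = Friday.

Friday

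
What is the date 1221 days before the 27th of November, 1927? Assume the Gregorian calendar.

July 24, 1924

−365 (one year) → Nov 27, 1926 (856 left).
−365 (one year) → Nov 27, 1925 (491 left).
−365 (one year) → Nov 27, 1924 (126 left).
−27 → Oct 31, 1924 (end of Oct, 31 days; 99 left).
−31 → Sep 30, 1924 (end of Sep, 30 days; 68 left).
−30 → Aug 31, 1924 (end of Aug, 31 days; 38 left).
−31 → Jul 31, 1924 (end of Jul, 31 days; 7 left).
−7 → Jul 24, 1924.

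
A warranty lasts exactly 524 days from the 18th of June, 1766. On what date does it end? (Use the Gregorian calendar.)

+365 (one year) → Jun 18, 1767 (159 left).
Jun has 30 days: +13 → Jul 1, 1767 (146 left).
Jul has 31 days: +31 → Aug 1, 1767 (115 left).
Aug has 31 days: +31 → Sep 1, 1767 (84 left).
Sep has 30 days: +30 → Oct 1, 1767 (54 left).
Oct has 31 days: +31 → Nov 1, 1767 (23 left).
+23 → Nov 24, 1767.

November 24, 1767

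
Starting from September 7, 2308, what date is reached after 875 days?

January 30, 2311

+365 (one year) → Sep 7, 2309 (510 left).
+365 (one year) → Sep 7, 2310 (145 left).
Sep has 30 days: +24 → Oct 1, 2310 (121 left).
Oct has 31 days: +31 → Nov 1, 2310 (90 left).
Nov has 30 days: +30 → Dec 1, 2310 (60 left).
Dec has 31 days: +31 → Jan 1, 2311 (29 left).
+29 → Jan 30, 2311.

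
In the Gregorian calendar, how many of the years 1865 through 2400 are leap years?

130

Multiples of 4 in [1865,2400]: 134.
Of those, multiples of 100: 6 (not leap unless ÷400).
Multiples of 400: 2.
Leap years = 134 − 6 + 2 = 130.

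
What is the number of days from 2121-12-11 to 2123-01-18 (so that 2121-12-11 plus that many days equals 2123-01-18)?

403

Dec 11, 2121 → Dec 11, 2122: 365 days.
Dec 11, 2122 → Jan 11, 2123: 31 days (December has 31).
Jan 11, 2123 → Jan 18, 2123: 7 days.
Total: 403 days.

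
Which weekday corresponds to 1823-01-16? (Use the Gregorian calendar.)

Doomsday rule: the anchor day for the 1800s is Friday. For year 23: 23÷12 = 1 r 11, and 11÷4 = 2, so 1+11+2 = 14.
Friday + 14 ≡ Friday — that's 1823's doomsday.
In January the doomsday date is Jan 3 (1823 is not a leap year).
Jan 16 is 13 days after Jan 3; 13 mod 7 = 6, so Friday + 6 = Thursday.

Thursday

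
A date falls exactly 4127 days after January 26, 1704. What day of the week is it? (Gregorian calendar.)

Wednesday

Jan 26, 1704 is a Saturday.
4127 mod 7 = 4, so 4127 days after a Saturday is Saturday + 4 = Wednesday.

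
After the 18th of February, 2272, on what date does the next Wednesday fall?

Feb 18, 2272 is a Sunday.
From Sunday to the next Wednesday is 3 days.
Feb 18, 2272 + 3 = Feb 21, 2272.

February 21, 2272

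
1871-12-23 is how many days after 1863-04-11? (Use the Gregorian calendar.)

Apr 11, 1863 → Apr 11, 1864: 366 days (Feb 29, 1864 is in that span).
Apr 11, 1864 → Apr 11, 1865: 365 days.
Apr 11, 1865 → Apr 11, 1866: 365 days.
Apr 11, 1866 → Apr 11, 1867: 365 days.
Apr 11, 1867 → Apr 11, 1868: 366 days (Feb 29, 1868 is in that span).
Apr 11, 1868 → Apr 11, 1869: 365 days.
Apr 11, 1869 → Apr 11, 1870: 365 days.
Apr 11, 1870 → Apr 11, 1871: 365 days.
Apr 11, 1871 → May 11, 1871: 30 days (April has 30).
May 11, 1871 → Jun 11, 1871: 31 days (May has 31).
Jun 11, 1871 → Jul 11, 1871: 30 days (June has 30).
Jul 11, 1871 → Aug 11, 1871: 31 days (July has 31).
Aug 11, 1871 → Sep 11, 1871: 31 days (August has 31).
Sep 11, 1871 → Oct 11, 1871: 30 days (September has 30).
Oct 11, 1871 → Nov 11, 1871: 31 days (October has 31).
Nov 11, 1871 → Dec 11, 1871: 30 days (November has 30).
Dec 11, 1871 → Dec 23, 1871: 12 days.
Total: 3178 days.

3178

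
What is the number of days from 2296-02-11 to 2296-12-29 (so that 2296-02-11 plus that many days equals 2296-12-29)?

Feb 11, 2296 → Mar 11, 2296: 29 days (February has 29).
Mar 11, 2296 → Apr 11, 2296: 31 days (March has 31).
Apr 11, 2296 → May 11, 2296: 30 days (April has 30).
May 11, 2296 → Jun 11, 2296: 31 days (May has 31).
Jun 11, 2296 → Jul 11, 2296: 30 days (June has 30).
Jul 11, 2296 → Aug 11, 2296: 31 days (July has 31).
Aug 11, 2296 → Sep 11, 2296: 31 days (August has 31).
Sep 11, 2296 → Oct 11, 2296: 30 days (September has 30).
Oct 11, 2296 → Nov 11, 2296: 31 days (October has 31).
Nov 11, 2296 → Dec 11, 2296: 30 days (November has 30).
Dec 11, 2296 → Dec 29, 2296: 18 days.
Total: 322 days.

322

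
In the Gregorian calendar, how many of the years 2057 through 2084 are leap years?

7

Multiples of 4 in [2057,2084]: 7.
Of those, multiples of 100: 0 (not leap unless ÷400).
Multiples of 400: 0.
Leap years = 7 − 0 + 0 = 7.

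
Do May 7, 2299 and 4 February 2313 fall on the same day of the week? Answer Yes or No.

From May 7, 2299 to Feb 4, 2313 is 5021 days.
5021 mod 7 = 2, so they are different weekdays.
(May 7, 2299 is a Sunday; Feb 4, 2313 is a Tuesday.)

No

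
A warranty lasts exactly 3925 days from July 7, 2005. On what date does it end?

+365 (one year) → Jul 7, 2006 (3560 left).
+365 (one year) → Jul 7, 2007 (3195 left).
+366 (one year; includes Feb 29, 2008) → Jul 7, 2008 (2829 left).
+365 (one year) → Jul 7, 2009 (2464 left).
+365 (one year) → Jul 7, 2010 (2099 left).
+365 (one year) → Jul 7, 2011 (1734 left).
+366 (one year; includes Feb 29, 2012) → Jul 7, 2012 (1368 left).
+365 (one year) → Jul 7, 2013 (1003 left).
+365 (one year) → Jul 7, 2014 (638 left).
+365 (one year) → Jul 7, 2015 (273 left).
Jul has 31 days: +25 → Aug 1, 2015 (248 left).
Aug has 31 days: +31 → Sep 1, 2015 (217 left).
Sep has 30 days: +30 → Oct 1, 2015 (187 left).
Oct has 31 days: +31 → Nov 1, 2015 (156 left).
Nov has 30 days: +30 → Dec 1, 2015 (126 left).
Dec has 31 days: +31 → Jan 1, 2016 (95 left).
Jan has 31 days: +31 → Feb 1, 2016 (64 left).
Feb has 29 days: +29 → Mar 1, 2016 (35 left).
Mar has 31 days: +31 → Apr 1, 2016 (4 left).
+4 → Apr 5, 2016.

April 5, 2016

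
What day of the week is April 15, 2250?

Doomsday rule: the anchor day for the 2200s is Friday. For year 50: 50÷12 = 4 r 2, and 2÷4 = 0, so 4+2+0 = 6.
Friday + 6 ≡ Thursday — that's 2250's doomsday.
In April the doomsday date is Apr 4.
Apr 15 is 11 days after Apr 4; 11 mod 7 = 4, so Thursday + 4 = Monday.

Monday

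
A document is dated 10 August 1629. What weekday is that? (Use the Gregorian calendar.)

Doomsday rule: the anchor day for the 1600s is Tuesday. For year 29: 29÷12 = 2 r 5, and 5÷4 = 1, so 2+5+1 = 8.
Tuesday + 8 ≡ Wednesday — that's 1629's doomsday.
In August the doomsday date is Aug 8.
Aug 10 is 2 days after Aug 8; 2 mod 7 = 2, so Wednesday + 2 = Friday.

Friday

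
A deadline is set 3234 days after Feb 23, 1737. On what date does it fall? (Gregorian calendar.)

January 1, 1746

+365 (one year) → Feb 23, 1738 (2869 left).
+365 (one year) → Feb 23, 1739 (2504 left).
+365 (one year) → Feb 23, 1740 (2139 left).
+366 (one year; includes Feb 29, 1740) → Feb 23, 1741 (1773 left).
+365 (one year) → Feb 23, 1742 (1408 left).
+365 (one year) → Feb 23, 1743 (1043 left).
+365 (one year) → Feb 23, 1744 (678 left).
+366 (one year; includes Feb 29, 1744) → Feb 23, 1745 (312 left).
Feb has 28 days: +6 → Mar 1, 1745 (306 left).
Mar has 31 days: +31 → Apr 1, 1745 (275 left).
Apr has 30 days: +30 → May 1, 1745 (245 left).
May has 31 days: +31 → Jun 1, 1745 (214 left).
Jun has 30 days: +30 → Jul 1, 1745 (184 left).
Jul has 31 days: +31 → Aug 1, 1745 (153 left).
Aug has 31 days: +31 → Sep 1, 1745 (122 left).
Sep has 30 days: +30 → Oct 1, 1745 (92 left).
Oct has 31 days: +31 → Nov 1, 1745 (61 left).
Nov has 30 days: +30 → Dec 1, 1745 (31 left).
Dec has 31 days: +31 → Jan 1, 1746 (0 left).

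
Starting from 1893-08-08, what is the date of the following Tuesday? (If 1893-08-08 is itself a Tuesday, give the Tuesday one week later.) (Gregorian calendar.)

Aug 8, 1893 is a Tuesday.
From Tuesday to the next Tuesday is 7 days.
Aug 8, 1893 + 7 = Aug 15, 1893.

August 15, 1893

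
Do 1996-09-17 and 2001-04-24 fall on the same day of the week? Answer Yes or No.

Yes

From Sep 17, 1996 to Apr 24, 2001 is 1680 days.
1680 mod 7 = 0, so they are the same weekday.
(Sep 17, 1996 is a Tuesday; Apr 24, 2001 is a Tuesday.)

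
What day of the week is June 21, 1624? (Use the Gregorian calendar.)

Friday

Doomsday rule: the anchor day for the 1600s is Tuesday. For year 24: 24÷12 = 2 r 0, and 0÷4 = 0, so 2+0+0 = 2.
Tuesday + 2 ≡ Thursday — that's 1624's doomsday.
In June the doomsday date is Jun 6.
Jun 21 is 15 days after Jun 6; 15 mod 7 = 1, so Thursday + 1 = Friday.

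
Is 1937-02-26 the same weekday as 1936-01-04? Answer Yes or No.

From Jan 4, 1936 to Feb 26, 1937 is 419 days.
419 mod 7 = 6, so they are different weekdays.
(Jan 4, 1936 is a Saturday; Feb 26, 1937 is a Friday.)

No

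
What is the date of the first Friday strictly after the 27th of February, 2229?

Feb 27, 2229 is a Friday.
From Friday to the next Friday is 7 days.
Feb 27, 2229 + 7 = Mar 6, 2229.

March 6, 2229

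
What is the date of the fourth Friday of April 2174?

April 1, 2174 is a Friday.
The first Friday is therefore April 1 (same day).
The fourth Friday is 1 + 3×7 = April 22.

April 22, 2174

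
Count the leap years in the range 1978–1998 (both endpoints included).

Multiples of 4 in [1978,1998]: 5.
Of those, multiples of 100: 0 (not leap unless ÷400).
Multiples of 400: 0.
Leap years = 5 − 0 + 0 = 5.

5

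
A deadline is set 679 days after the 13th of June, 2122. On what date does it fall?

+365 (one year) → Jun 13, 2123 (314 left).
Jun has 30 days: +18 → Jul 1, 2123 (296 left).
Jul has 31 days: +31 → Aug 1, 2123 (265 left).
Aug has 31 days: +31 → Sep 1, 2123 (234 left).
Sep has 30 days: +30 → Oct 1, 2123 (204 left).
Oct has 31 days: +31 → Nov 1, 2123 (173 left).
Nov has 30 days: +30 → Dec 1, 2123 (143 left).
Dec has 31 days: +31 → Jan 1, 2124 (112 left).
Jan has 31 days: +31 → Feb 1, 2124 (81 left).
Feb has 29 days: +29 → Mar 1, 2124 (52 left).
Mar has 31 days: +31 → Apr 1, 2124 (21 left).
+21 → Apr 22, 2124.

April 22, 2124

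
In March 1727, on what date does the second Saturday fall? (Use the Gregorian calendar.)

March 1, 1727 is a Saturday.
The first Saturday is therefore March 1 (same day).
The second Saturday is 1 + 1×7 = March 8.

March 8, 1727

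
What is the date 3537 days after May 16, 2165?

January 21, 2175

+365 (one year) → May 16, 2166 (3172 left).
+365 (one year) → May 16, 2167 (2807 left).
+366 (one year; includes Feb 29, 2168) → May 16, 2168 (2441 left).
+365 (one year) → May 16, 2169 (2076 left).
+365 (one year) → May 16, 2170 (1711 left).
+365 (one year) → May 16, 2171 (1346 left).
+366 (one year; includes Feb 29, 2172) → May 16, 2172 (980 left).
+365 (one year) → May 16, 2173 (615 left).
+365 (one year) → May 16, 2174 (250 left).
May has 31 days: +16 → Jun 1, 2174 (234 left).
Jun has 30 days: +30 → Jul 1, 2174 (204 left).
Jul has 31 days: +31 → Aug 1, 2174 (173 left).
Aug has 31 days: +31 → Sep 1, 2174 (142 left).
Sep has 30 days: +30 → Oct 1, 2174 (112 left).
Oct has 31 days: +31 → Nov 1, 2174 (81 left).
Nov has 30 days: +30 → Dec 1, 2174 (51 left).
Dec has 31 days: +31 → Jan 1, 2175 (20 left).
+20 → Jan 21, 2175.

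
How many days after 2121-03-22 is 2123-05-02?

Mar 22, 2121 → Mar 22, 2122: 365 days.
Mar 22, 2122 → Mar 22, 2123: 365 days.
Mar 22, 2123 → Apr 22, 2123: 31 days (March has 31).
Apr 22, 2123 → May 2, 2123: 10 days.
Total: 771 days.

771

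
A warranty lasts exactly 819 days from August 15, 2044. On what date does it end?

November 12, 2046

+365 (one year) → Aug 15, 2045 (454 left).
+365 (one year) → Aug 15, 2046 (89 left).
Aug has 31 days: +17 → Sep 1, 2046 (72 left).
Sep has 30 days: +30 → Oct 1, 2046 (42 left).
Oct has 31 days: +31 → Nov 1, 2046 (11 left).
+11 → Nov 12, 2046.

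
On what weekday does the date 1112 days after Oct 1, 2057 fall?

Oct 1, 2057 is a Monday.
1112 mod 7 = 6, so 1112 days after a Monday is Monday + 6 = Sunday.

Sunday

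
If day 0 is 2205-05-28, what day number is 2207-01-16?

598

May 28, 2205 → May 28, 2206: 365 days.
May 28, 2206 → Jun 28, 2206: 31 days (May has 31).
Jun 28, 2206 → Jul 28, 2206: 30 days (June has 30).
Jul 28, 2206 → Aug 28, 2206: 31 days (July has 31).
Aug 28, 2206 → Sep 28, 2206: 31 days (August has 31).
Sep 28, 2206 → Oct 28, 2206: 30 days (September has 30).
Oct 28, 2206 → Nov 28, 2206: 31 days (October has 31).
Nov 28, 2206 → Dec 28, 2206: 30 days (November has 30).
Dec 28, 2206 → Jan 16, 2207: 19 days.
Total: 598 days.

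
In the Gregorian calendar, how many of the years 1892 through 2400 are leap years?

Multiples of 4 in [1892,2400]: 128.
Of those, multiples of 100: 6 (not leap unless ÷400).
Multiples of 400: 2.
Leap years = 128 − 6 + 2 = 124.

124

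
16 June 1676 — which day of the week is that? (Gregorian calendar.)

Tuesday

Doomsday rule: the anchor day for the 1600s is Tuesday. For year 76: 76÷12 = 6 r 4, and 4÷4 = 1, so 6+4+1 = 11.
Tuesday + 11 ≡ Saturday — that's 1676's doomsday.
In June the doomsday date is Jun 6.
Jun 16 is 10 days after Jun 6; 10 mod 7 = 3, so Saturday + 3 = Tuesday.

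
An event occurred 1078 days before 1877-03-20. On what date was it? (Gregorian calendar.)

−365 (one year) → Mar 20, 1876 (713 left).
−366 (one year; includes Feb 29, 1876) → Mar 20, 1875 (347 left).
−20 → Feb 28, 1875 (end of Feb, 28 days; 327 left).
−28 → Jan 31, 1875 (end of Jan, 31 days; 299 left).
−31 → Dec 31, 1874 (end of Dec, 31 days; 268 left).
−31 → Nov 30, 1874 (end of Nov, 30 days; 237 left).
−30 → Oct 31, 1874 (end of Oct, 31 days; 207 left).
−31 → Sep 30, 1874 (end of Sep, 30 days; 176 left).
−30 → Aug 31, 1874 (end of Aug, 31 days; 146 left).
−31 → Jul 31, 1874 (end of Jul, 31 days; 115 left).
−31 → Jun 30, 1874 (end of Jun, 30 days; 84 left).
−30 → May 31, 1874 (end of May, 31 days; 54 left).
−31 → Apr 30, 1874 (end of Apr, 30 days; 23 left).
−23 → Apr 7, 1874.

April 7, 1874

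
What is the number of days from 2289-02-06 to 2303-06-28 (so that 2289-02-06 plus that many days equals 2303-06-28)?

5254

Feb 6, 2289 → Feb 6, 2290: 365 days.
Feb 6, 2290 → Feb 6, 2291: 365 days.
Feb 6, 2291 → Feb 6, 2292: 365 days.
Feb 6, 2292 → Feb 6, 2293: 366 days (Feb 29, 2292 is in that span).
Feb 6, 2293 → Feb 6, 2294: 365 days.
Feb 6, 2294 → Feb 6, 2295: 365 days.
Feb 6, 2295 → Feb 6, 2296: 365 days.
Feb 6, 2296 → Feb 6, 2297: 366 days (Feb 29, 2296 is in that span).
Feb 6, 2297 → Feb 6, 2298: 365 days.
Feb 6, 2298 → Feb 6, 2299: 365 days.
Feb 6, 2299 → Feb 6, 2300: 365 days.
Feb 6, 2300 → Feb 6, 2301: 365 days.
Feb 6, 2301 → Feb 6, 2302: 365 days.
Feb 6, 2302 → Feb 6, 2303: 365 days.
Feb 6, 2303 → Mar 6, 2303: 28 days (February has 28).
Mar 6, 2303 → Apr 6, 2303: 31 days (March has 31).
Apr 6, 2303 → May 6, 2303: 30 days (April has 30).
May 6, 2303 → Jun 6, 2303: 31 days (May has 31).
Jun 6, 2303 → Jun 28, 2303: 22 days.
Total: 5254 days.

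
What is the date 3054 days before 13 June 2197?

−365 (one year) → Jun 13, 2196 (2689 left).
−366 (one year; includes Feb 29, 2196) → Jun 13, 2195 (2323 left).
−365 (one year) → Jun 13, 2194 (1958 left).
−365 (one year) → Jun 13, 2193 (1593 left).
−365 (one year) → Jun 13, 2192 (1228 left).
−366 (one year; includes Feb 29, 2192) → Jun 13, 2191 (862 left).
−365 (one year) → Jun 13, 2190 (497 left).
−365 (one year) → Jun 13, 2189 (132 left).
−13 → May 31, 2189 (end of May, 31 days; 119 left).
−31 → Apr 30, 2189 (end of Apr, 30 days; 88 left).
−30 → Mar 31, 2189 (end of Mar, 31 days; 58 left).
−31 → Feb 28, 2189 (end of Feb, 28 days; 27 left).
−27 → Feb 1, 2189.

February 1, 2189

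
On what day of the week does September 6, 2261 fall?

Doomsday rule: the anchor day for the 2200s is Friday. For year 61: 61÷12 = 5 r 1, and 1÷4 = 0, so 5+1+0 = 6.
Friday + 6 ≡ Thursday — that's 2261's doomsday.
In September the doomsday date is Sep 5.
Sep 6 is 1 day after Sep 5; 1 mod 7 = 1, so Thursday + 1 = Friday.

Friday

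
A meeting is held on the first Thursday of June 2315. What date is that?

June 1, 2315 is a Tuesday.
The first Thursday is therefore June 3 (2 days later).

June 3, 2315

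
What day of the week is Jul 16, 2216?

Doomsday rule: the anchor day for the 2200s is Friday. For year 16: 16÷12 = 1 r 4, and 4÷4 = 1, so 1+4+1 = 6.
Friday + 6 ≡ Thursday — that's 2216's doomsday.
In July the doomsday date is Jul 11.
Jul 16 is 5 days after Jul 11; 5 mod 7 = 5, so Thursday + 5 = Tuesday.

Tuesday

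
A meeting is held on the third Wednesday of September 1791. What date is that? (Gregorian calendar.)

September 1, 1791 is a Thursday.
The first Wednesday is therefore September 7 (6 days later).
The third Wednesday is 7 + 2×7 = September 21.

September 21, 1791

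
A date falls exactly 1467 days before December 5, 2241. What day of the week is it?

Dec 5, 2241 is a Sunday.
1467 mod 7 = 4, so 1467 days before a Sunday is Sunday − 4 = Wednesday.

Wednesday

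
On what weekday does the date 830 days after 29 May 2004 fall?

First find the weekday of May 29, 2004. Doomsday rule: the anchor day for the 2000s is Tuesday. For year 04: 4÷12 = 0 r 4, and 4÷4 = 1, so 0+4+1 = 5.
Tuesday + 5 ≡ Sunday — that's 2004's doomsday.
In May the doomsday date is May 9.
May 29 is 20 days after May 9; 20 mod 7 = 6, so Sunday + 6 = Saturday.
830 mod 7 = 4, so 830 days after a Saturday is Saturday + 4 = Wednesday.

Wednesday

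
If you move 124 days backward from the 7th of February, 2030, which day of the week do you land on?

First find the weekday of Feb 7, 2030. Doomsday rule: the anchor day for the 2000s is Tuesday. For year 30: 30÷12 = 2 r 6, and 6÷4 = 1, so 2+6+1 = 9.
Tuesday + 9 ≡ Thursday — that's 2030's doomsday.
In February the doomsday date is Feb 28 (2030 is not a leap year).
Feb 7 is 21 days before Feb 28; 21 mod 7 = 0, so Thursday − 0 = Thursday.
124 mod 7 = 5, so 124 days before a Thursday is Thursday − 5 = Saturday.

Saturday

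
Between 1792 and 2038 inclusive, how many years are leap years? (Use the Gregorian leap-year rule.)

60

Multiples of 4 in [1792,2038]: 62.
Of those, multiples of 100: 3 (not leap unless ÷400).
Multiples of 400: 1.
Leap years = 62 − 3 + 1 = 60.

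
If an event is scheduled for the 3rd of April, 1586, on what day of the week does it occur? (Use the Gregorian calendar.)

Thursday

Doomsday rule: the anchor day for the 1500s is Wednesday. For year 86: 86÷12 = 7 r 2, and 2÷4 = 0, so 7+2+0 = 9.
Wednesday + 9 ≡ Friday — that's 1586's doomsday.
In April the doomsday date is Apr 4.
Apr 3 is 1 day before Apr 4; 1 mod 7 = 1, so Friday − 1 = Thursday.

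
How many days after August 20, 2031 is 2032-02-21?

Aug 20, 2031 → Sep 20, 2031: 31 days (August has 31).
Sep 20, 2031 → Oct 20, 2031: 30 days (September has 30).
Oct 20, 2031 → Nov 20, 2031: 31 days (October has 31).
Nov 20, 2031 → Dec 20, 2031: 30 days (November has 30).
Dec 20, 2031 → Jan 20, 2032: 31 days (December has 31).
Jan 20, 2032 → Feb 20, 2032: 31 days (January has 31).
Feb 20, 2032 → Feb 21, 2032: 1 days.
Total: 185 days.

185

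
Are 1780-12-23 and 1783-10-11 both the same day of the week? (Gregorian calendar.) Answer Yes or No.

From Dec 23, 1780 to Oct 11, 1783 is 1022 days.
1022 mod 7 = 0, so they are the same weekday.
(Dec 23, 1780 is a Saturday; Oct 11, 1783 is a Saturday.)

Yes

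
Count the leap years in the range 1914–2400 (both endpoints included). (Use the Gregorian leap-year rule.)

119

Multiples of 4 in [1914,2400]: 122.
Of those, multiples of 100: 5 (not leap unless ÷400).
Multiples of 400: 2.
Leap years = 122 − 5 + 2 = 119.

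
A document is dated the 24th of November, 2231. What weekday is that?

Doomsday rule: the anchor day for the 2200s is Friday. For year 31: 31÷12 = 2 r 7, and 7÷4 = 1, so 2+7+1 = 10.
Friday + 10 ≡ Monday — that's 2231's doomsday.
In November the doomsday date is Nov 7.
Nov 24 is 17 days after Nov 7; 17 mod 7 = 3, so Monday + 3 = Thursday.

Thursday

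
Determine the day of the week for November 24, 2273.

Doomsday rule: the anchor day for the 2200s is Friday. For year 73: 73÷12 = 6 r 1, and 1÷4 = 0, so 6+1+0 = 7.
Friday + 7 ≡ Friday — that's 2273's doomsday.
In November the doomsday date is Nov 7.
Nov 24 is 17 days after Nov 7; 17 mod 7 = 3, so Friday + 3 = Monday.

Monday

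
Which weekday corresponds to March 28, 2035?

Wednesday

Doomsday rule: the anchor day for the 2000s is Tuesday. For year 35: 35÷12 = 2 r 11, and 11÷4 = 2, so 2+11+2 = 15.
Tuesday + 15 ≡ Wednesday — that's 2035's doomsday.
In March the doomsday date is Mar 14.
Mar 28 is 14 days after Mar 14; 14 mod 7 = 0, so Wednesday + 0 = Wednesday.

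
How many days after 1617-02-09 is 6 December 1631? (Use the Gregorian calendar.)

Feb 9, 1617 → Feb 9, 1618: 365 days.
Feb 9, 1618 → Feb 9, 1619: 365 days.
Feb 9, 1619 → Feb 9, 1620: 365 days.
Feb 9, 1620 → Feb 9, 1621: 366 days (Feb 29, 1620 is in that span).
Feb 9, 1621 → Feb 9, 1622: 365 days.
Feb 9, 1622 → Feb 9, 1623: 365 days.
Feb 9, 1623 → Feb 9, 1624: 365 days.
Feb 9, 1624 → Feb 9, 1625: 366 days (Feb 29, 1624 is in that span).
Feb 9, 1625 → Feb 9, 1626: 365 days.
Feb 9, 1626 → Feb 9, 1627: 365 days.
Feb 9, 1627 → Feb 9, 1628: 365 days.
Feb 9, 1628 → Feb 9, 1629: 366 days (Feb 29, 1628 is in that span).
Feb 9, 1629 → Feb 9, 1630: 365 days.
Feb 9, 1630 → Feb 9, 1631: 365 days.
Feb 9, 1631 → Mar 9, 1631: 28 days (February has 28).
Mar 9, 1631 → Apr 9, 1631: 31 days (March has 31).
Apr 9, 1631 → May 9, 1631: 30 days (April has 30).
May 9, 1631 → Jun 9, 1631: 31 days (May has 31).
Jun 9, 1631 → Jul 9, 1631: 30 days (June has 30).
Jul 9, 1631 → Aug 9, 1631: 31 days (July has 31).
Aug 9, 1631 → Sep 9, 1631: 31 days (August has 31).
Sep 9, 1631 → Oct 9, 1631: 30 days (September has 30).
Oct 9, 1631 → Nov 9, 1631: 31 days (October has 31).
Nov 9, 1631 → Dec 6, 1631: 27 days.
Total: 5413 days.

5413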